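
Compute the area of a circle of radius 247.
Area = pi * r²
Area = pi * 247²
Area = pi * 61009
Area = 191665.43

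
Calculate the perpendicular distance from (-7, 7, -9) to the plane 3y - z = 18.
d = |0(-7) + 3(7) + (-1)(-9) - (18)| / √(0² + 3² + (-1)²) = 12/√10 = 3.795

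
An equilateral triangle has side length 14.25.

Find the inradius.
For an equilateral triangle, r = s/(2√3) where s is the side.
r = 14.25/(2√3) = 14.25/3.464102 = 4.114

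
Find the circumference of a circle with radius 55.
Circumference = 2 * pi * r
Circumference = 2 * pi * 55
Circumference = 345.58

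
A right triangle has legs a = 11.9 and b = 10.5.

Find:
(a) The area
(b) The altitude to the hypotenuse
(a) Area = ½ab = ½·11.9·10.5 = 62.475
(b) Hypotenuse c = √(11.9² + 10.5²) = √251.86 = 15.8701
    Area = ½·c·h_c  →  h_c = 2·Area/c = 2·62.475/15.8701 = 7.873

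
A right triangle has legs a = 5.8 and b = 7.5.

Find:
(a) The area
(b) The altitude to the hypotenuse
(a) Area = ½ab = ½·5.8·7.5 = 21.75
(b) Hypotenuse c = √(5.8² + 7.5²) = √89.89 = 9.48103
    Area = ½·c·h_c  →  h_c = 2·Area/c = 2·21.75/9.48103 = 4.588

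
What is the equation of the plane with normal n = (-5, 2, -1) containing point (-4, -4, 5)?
d = n·P = (-5)(-4) + (2)(-4) + (-1)(5) = 7
Plane: -5x + 2y - z = 7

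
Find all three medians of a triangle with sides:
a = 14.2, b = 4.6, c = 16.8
Using m_x = ½√(2y² + 2z² - x²):
m_a = ½√(2·4.6² + 2·16.8² - 14.2²) = ½√405.16 = 10.06
m_b = ½√(2·14.2² + 2·16.8² - 4.6²) = ½√946.6 = 15.38
m_c = ½√(2·14.2² + 2·4.6² - 16.8²) = ½√163.36 = 6.391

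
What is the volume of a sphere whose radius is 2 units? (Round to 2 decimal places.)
Volume = (4/3) * pi * r³
Volume = (4/3) * pi * 2³
Volume = (4/3) * pi * 8
Volume = 33.51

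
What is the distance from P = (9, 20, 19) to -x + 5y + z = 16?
d = |(-1)(9) + 5(20) + 1(19) - (16)| / √((-1)² + 5² + 1²) = 94/√27 = 18.09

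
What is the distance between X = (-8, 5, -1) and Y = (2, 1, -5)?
d = √[(10)² + (-4)² + (-4)²] = √132 = 11.49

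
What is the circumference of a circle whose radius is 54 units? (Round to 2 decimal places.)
Circumference = 2 * pi * r
Circumference = 2 * pi * 54
Circumference = 339.29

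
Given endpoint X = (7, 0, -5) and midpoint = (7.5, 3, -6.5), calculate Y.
Y = (2×7.5 - 7, 2×3 - 0, 2×(-6.5) - (-5)) = (8, 6, -8)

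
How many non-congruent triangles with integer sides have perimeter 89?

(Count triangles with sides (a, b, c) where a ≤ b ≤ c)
With a ≤ b ≤ c and a + b + c = 89, the triangle inequality a + b > c gives c < 89/2, so c ≤ 44.
Iterate a from 1 to ⌊p/3⌋ = 29; for each a, b ranges from a to ⌊(p−a)/2⌋ with c = p − a − b, keeping only c ≥ b.
Triples: (1, 44, 44), (2, 43, 44), (3, 42, 44), …
Count = 176 triangles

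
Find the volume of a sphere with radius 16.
Volume = (4/3) * pi * r³
Volume = (4/3) * pi * 16³
Volume = (4/3) * pi * 4096
Volume = 17157.28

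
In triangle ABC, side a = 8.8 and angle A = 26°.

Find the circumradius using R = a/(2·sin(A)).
R = a/(2·sin(A)) = 8.8/(2·sin(26°))
R = 8.8/(2·0.438371) = 8.8/0.876742 = 10.04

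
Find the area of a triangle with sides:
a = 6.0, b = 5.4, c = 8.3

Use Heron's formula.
s = (a+b+c)/2 = (6.0+5.4+8.3)/2 = 9.85
A = √(s(s-a)(s-b)(s-c)) = √(9.85·3.85·4.45·1.55)
A = √261.57 = 16.17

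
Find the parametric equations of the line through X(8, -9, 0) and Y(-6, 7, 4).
Direction vector d = Y - X = (-14, 16, 4)
x = 8 - 14t, y = -9 + 16t, z = 0 + 4t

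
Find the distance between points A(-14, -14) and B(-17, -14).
Using the distance formula: d = sqrt((x₂-x₁)² + (y₂-y₁)²)
dx = (-17) - (-14) = -3
dy = (-14) - (-14) = 0
d = sqrt((-3)² + 0²) = sqrt(9 + 0) = sqrt(9) = 3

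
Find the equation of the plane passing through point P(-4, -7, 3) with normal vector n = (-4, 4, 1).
d = n·P = (-4)(-4) + (4)(-7) + (1)(3) = -9
Plane: -4x + 4y + z = -9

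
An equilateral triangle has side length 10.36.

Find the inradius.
For an equilateral triangle, r = s/(2√3) where s is the side.
r = 10.36/(2√3) = 10.36/3.464102 = 2.991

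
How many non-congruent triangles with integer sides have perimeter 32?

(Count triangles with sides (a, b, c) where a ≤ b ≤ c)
With a ≤ b ≤ c and a + b + c = 32, the triangle inequality a + b > c gives c < 32/2, so c ≤ 15.
Iterate a from 1 to ⌊p/3⌋ = 10; for each a, b ranges from a to ⌊(p−a)/2⌋ with c = p − a − b, keeping only c ≥ b.
Triples: (2, 15, 15), (3, 14, 15), (4, 13, 15), …
Count = 21 triangles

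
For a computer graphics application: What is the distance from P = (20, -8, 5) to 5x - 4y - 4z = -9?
d = |5(20) + (-4)(-8) + (-4)(5) - (-9)| / √(5² + (-4)² + (-4)²) = 121/√57 = 16.03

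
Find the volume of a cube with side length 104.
Volume = s³
Volume = 104³
Volume = 1124864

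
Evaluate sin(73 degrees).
sin(73 degrees) = 0.9563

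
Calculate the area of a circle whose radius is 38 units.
Area = pi * r²
Area = pi * 38²
Area = pi * 1444
Area = 4536.46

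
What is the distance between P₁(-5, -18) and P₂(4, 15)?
Using the distance formula: d = sqrt((x₂-x₁)² + (y₂-y₁)²)
dx = 4 - (-5) = 9
dy = 15 - (-18) = 33
d = sqrt(9² + 33²) = sqrt(81 + 1089) = sqrt(1170) = 34.21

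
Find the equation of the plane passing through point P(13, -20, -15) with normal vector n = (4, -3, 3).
d = n·P = (4)(13) + (-3)(-20) + (3)(-15) = 67
Plane: 4x - 3y + 3z = 67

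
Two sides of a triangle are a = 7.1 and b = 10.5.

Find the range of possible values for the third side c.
By the triangle inequality: |a - b| < c < a + b
|7.1 - 10.5| < c < 7.1 + 10.5
3.4 < c < 17.6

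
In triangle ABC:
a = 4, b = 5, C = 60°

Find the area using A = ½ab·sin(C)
A = ½·4·5·sin(60°) = ½·20·0.866025 = 8.66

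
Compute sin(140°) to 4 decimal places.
sin(140 degrees) = 0.6428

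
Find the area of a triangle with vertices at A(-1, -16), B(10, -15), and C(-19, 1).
Using the coordinate formula: Area = (1/2)|x₁(y₂-y₃) + x₂(y₃-y₁) + x₃(y₁-y₂)|
Area = (1/2)|(-1)((-15)-1) + 10(1-(-16)) + (-19)((-16)-(-15))|
Area = (1/2)|(-1)*(-16) + 10*17 + (-19)*(-1)|
Area = (1/2)|16 + 170 + 19|
Area = (1/2)*205 = 102.50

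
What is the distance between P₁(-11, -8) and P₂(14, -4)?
Using the distance formula: d = sqrt((x₂-x₁)² + (y₂-y₁)²)
dx = 14 - (-11) = 25
dy = (-4) - (-8) = 4
d = sqrt(25² + 4²) = sqrt(625 + 16) = sqrt(641) = 25.32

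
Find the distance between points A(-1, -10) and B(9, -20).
Using the distance formula: d = sqrt((x₂-x₁)² + (y₂-y₁)²)
dx = 9 - (-1) = 10
dy = (-20) - (-10) = -10
d = sqrt(10² + (-10)²) = sqrt(100 + 100) = sqrt(200) = 14.14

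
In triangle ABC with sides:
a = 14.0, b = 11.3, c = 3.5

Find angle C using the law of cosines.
cos(C) = (a² + b² - c²)/(2ab)
cos(C) = (14.0² + 11.3² - 3.5²)/(2·14.0·11.3) = 311.44/316.4 = 0.984324
C = arccos(0.984324) = 10.16°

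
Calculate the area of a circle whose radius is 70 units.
Area = pi * r²
Area = pi * 70²
Area = pi * 4900
Area = 15393.80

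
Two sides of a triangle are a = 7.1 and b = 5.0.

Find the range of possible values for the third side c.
By the triangle inequality: |a - b| < c < a + b
|7.1 - 5.0| < c < 7.1 + 5.0
2.1 < c < 12.1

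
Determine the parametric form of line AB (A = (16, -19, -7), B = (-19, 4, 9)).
Direction vector d = B - A = (-35, 23, 16)
x = 16 - 35t, y = -19 + 23t, z = -7 + 16t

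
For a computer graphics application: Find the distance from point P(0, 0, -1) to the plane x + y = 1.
d = |1(0) + 1(0) + 0(-1) - (1)| / √(1² + 1² + 0²) = 1/√2 = 0.7071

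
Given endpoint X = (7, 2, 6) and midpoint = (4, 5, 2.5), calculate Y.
Y = (2×4 - 7, 2×5 - 2, 2×2.5 - 6) = (1, 8, -1)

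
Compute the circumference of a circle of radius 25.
Circumference = 2 * pi * r
Circumference = 2 * pi * 25
Circumference = 157.08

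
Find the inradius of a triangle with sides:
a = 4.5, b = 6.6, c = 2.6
s = (a+b+c)/2 = (4.5+6.6+2.6)/2 = 6.85
Area = √(s(s-a)(s-b)(s-c)) = √(6.85·2.35·0.25·4.25) = 4.13565
r = Area/s = 4.13565/6.85 = 0.6037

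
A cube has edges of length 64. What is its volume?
Volume = s³
Volume = 64³
Volume = 262144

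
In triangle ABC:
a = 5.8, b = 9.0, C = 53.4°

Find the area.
Using A = ½ab·sin(C):
A = ½·5.8·9.0·sin(53.4°) = ½·52.2·0.802817 = 20.95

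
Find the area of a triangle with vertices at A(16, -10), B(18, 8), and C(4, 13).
Using the coordinate formula: Area = (1/2)|x₁(y₂-y₃) + x₂(y₃-y₁) + x₃(y₁-y₂)|
Area = (1/2)|16(8-13) + 18(13-(-10)) + 4((-10)-8)|
Area = (1/2)|16*(-5) + 18*23 + 4*(-18)|
Area = (1/2)|(-80) + 414 + (-72)|
Area = (1/2)*262 = 131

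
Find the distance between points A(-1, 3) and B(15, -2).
Using the distance formula: d = sqrt((x₂-x₁)² + (y₂-y₁)²)
dx = 15 - (-1) = 16
dy = (-2) - 3 = -5
d = sqrt(16² + (-5)²) = sqrt(256 + 25) = sqrt(281) = 16.76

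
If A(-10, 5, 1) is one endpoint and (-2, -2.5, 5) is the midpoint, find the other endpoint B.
B = (2×(-2) - (-10), 2×(-2.5) - 5, 2×5 - 1) = (6, -10, 9)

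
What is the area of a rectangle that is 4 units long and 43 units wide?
Area = length * width
Area = 4 * 43
Area = 172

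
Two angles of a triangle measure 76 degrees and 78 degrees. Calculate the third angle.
Sum of angles in a triangle = 180 degrees
Third angle = 180 - 76 - 78
Third angle = 26 degrees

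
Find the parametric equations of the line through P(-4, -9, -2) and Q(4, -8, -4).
Direction vector d = Q - P = (8, 1, -2)
x = -4 + 8t, y = -9 + t, z = -2 - 2t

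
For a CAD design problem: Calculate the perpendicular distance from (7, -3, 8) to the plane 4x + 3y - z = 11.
d = |4(7) + 3(-3) + (-1)(8) - (11)| / √(4² + 3² + (-1)²) = 0/√26 = 0.0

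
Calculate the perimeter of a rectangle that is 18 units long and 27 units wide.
Perimeter = 2 * (length + width)
Perimeter = 2 * (18 + 27)
Perimeter = 2 * 45
Perimeter = 90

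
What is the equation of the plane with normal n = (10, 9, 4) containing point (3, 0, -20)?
d = n·P = (10)(3) + (9)(0) + (4)(-20) = -50
Plane: 10x + 9y + 4z = -50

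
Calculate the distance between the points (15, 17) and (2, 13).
Using the distance formula: d = sqrt((x₂-x₁)² + (y₂-y₁)²)
dx = 2 - 15 = -13
dy = 13 - 17 = -4
d = sqrt((-13)² + (-4)²) = sqrt(169 + 16) = sqrt(185) = 13.60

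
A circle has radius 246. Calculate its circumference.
Circumference = 2 * pi * r
Circumference = 2 * pi * 246
Circumference = 1545.66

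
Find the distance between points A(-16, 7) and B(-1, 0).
Using the distance formula: d = sqrt((x₂-x₁)² + (y₂-y₁)²)
dx = (-1) - (-16) = 15
dy = 0 - 7 = -7
d = sqrt(15² + (-7)²) = sqrt(225 + 49) = sqrt(274) = 16.55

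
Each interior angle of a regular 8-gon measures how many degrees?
Interior angle of a regular n-gon = (n-2)*180/n
Interior angle = (8-2)*180/8
Interior angle = 6*180/8
Interior angle = 1080/8
Interior angle = 135 degrees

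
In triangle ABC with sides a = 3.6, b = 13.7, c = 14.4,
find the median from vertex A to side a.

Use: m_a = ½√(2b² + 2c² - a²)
m_a = ½√(2·13.7² + 2·14.4² - 3.6²)
m_a = ½√(375.38 + 414.72 - 12.96) = ½√777.14 = 13.94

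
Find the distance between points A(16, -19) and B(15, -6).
Using the distance formula: d = sqrt((x₂-x₁)² + (y₂-y₁)²)
dx = 15 - 16 = -1
dy = (-6) - (-19) = 13
d = sqrt((-1)² + 13²) = sqrt(1 + 169) = sqrt(170) = 13.04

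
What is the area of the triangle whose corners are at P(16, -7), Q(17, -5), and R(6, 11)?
Using the coordinate formula: Area = (1/2)|x₁(y₂-y₃) + x₂(y₃-y₁) + x₃(y₁-y₂)|
Area = (1/2)|16((-5)-11) + 17(11-(-7)) + 6((-7)-(-5))|
Area = (1/2)|16*(-16) + 17*18 + 6*(-2)|
Area = (1/2)|(-256) + 306 + (-12)|
Area = (1/2)*38 = 19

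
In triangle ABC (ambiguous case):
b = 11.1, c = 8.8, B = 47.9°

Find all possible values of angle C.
sin(C)/c = sin(B)/b  →  sin(C) = c·sin(B)/b = 8.8·sin(47.9°)/11.1 = 0.588233
C₁ = arcsin(0.588233) = 36.03°,  C₂ = 180° - C₁ = 143.97°
Check C₂: A = 180° - 47.9° - 143.97° = -11.87° ≤ 0, rejected
C = 36.03° (one solution)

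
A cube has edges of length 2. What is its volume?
Volume = s³
Volume = 2³
Volume = 8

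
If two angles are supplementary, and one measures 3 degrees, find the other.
Supplementary angles sum to 180 degrees.
Other angle = 180 - 3
Other angle = 177 degrees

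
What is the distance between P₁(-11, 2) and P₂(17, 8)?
Using the distance formula: d = sqrt((x₂-x₁)² + (y₂-y₁)²)
dx = 17 - (-11) = 28
dy = 8 - 2 = 6
d = sqrt(28² + 6²) = sqrt(784 + 36) = sqrt(820) = 28.64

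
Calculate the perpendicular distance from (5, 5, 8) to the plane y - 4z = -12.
d = |0(5) + 1(5) + (-4)(8) - (-12)| / √(0² + 1² + (-4)²) = 15/√17 = 3.638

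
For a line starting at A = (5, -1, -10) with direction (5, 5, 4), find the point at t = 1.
P(1) = (5 + 5(1), -1 + 5(1), -10 + 4(1)) = (10, 4, -6)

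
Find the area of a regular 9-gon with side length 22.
For a regular 9-gon with side length s = 22:
Apothem a = s / (2*tan(pi/9)) = 22 / (2*tan(pi/9)) ≈ 30.22225
Perimeter P = 9 * 22 = 198
Area = (1/2) * P * a = (1/2) * 198 * 30.22225 = 2992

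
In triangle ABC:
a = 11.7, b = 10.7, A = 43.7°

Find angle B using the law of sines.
sin(B)/b = sin(A)/a
sin(B) = b·sin(A)/a = 10.7·sin(43.7°)/11.7 = 0.631833
B = arcsin(0.631833) = 39.19°  (b ≤ a, so B ≤ A and the acute solution is unique)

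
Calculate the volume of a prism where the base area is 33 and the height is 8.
Volume = base area * height
Volume = 33 * 8
Volume = 264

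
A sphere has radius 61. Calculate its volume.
Volume = (4/3) * pi * r³
Volume = (4/3) * pi * 61³
Volume = (4/3) * pi * 226981
Volume = 950775.79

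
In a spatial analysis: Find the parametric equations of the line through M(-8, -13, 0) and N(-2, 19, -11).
Direction vector d = N - M = (6, 32, -11)
x = -8 + 6t, y = -13 + 32t, z = 0 - 11t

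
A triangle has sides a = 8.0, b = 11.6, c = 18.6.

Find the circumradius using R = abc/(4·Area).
s = (a+b+c)/2 = 19.1
Area = √(s(s-a)(s-b)(s-c)) = √(19.1·11.1·7.5·0.5) = 28.1964
R = abc/(4·Area) = (8.0·11.6·18.6)/(4·28.1964) = 1726.08/112.7856 = 15.3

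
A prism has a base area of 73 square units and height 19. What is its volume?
Volume = base area * height
Volume = 73 * 19
Volume = 1387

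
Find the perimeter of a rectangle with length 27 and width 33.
Perimeter = 2 * (length + width)
Perimeter = 2 * (27 + 33)
Perimeter = 2 * 60
Perimeter = 120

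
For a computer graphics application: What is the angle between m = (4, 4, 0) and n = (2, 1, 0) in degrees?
m·n = 12, |m|² = 32, |n|² = 5
cos θ = 12/√160 ≈ 0.9487
θ ≈ 18.43°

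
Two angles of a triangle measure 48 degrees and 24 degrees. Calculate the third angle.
Sum of angles in a triangle = 180 degrees
Third angle = 180 - 48 - 24
Third angle = 108 degrees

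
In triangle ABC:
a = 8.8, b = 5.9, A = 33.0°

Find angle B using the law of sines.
sin(B)/b = sin(A)/a
sin(B) = b·sin(A)/a = 5.9·sin(33.0°)/8.8 = 0.365156
B = arcsin(0.365156) = 21.42°  (b ≤ a, so B ≤ A and the acute solution is unique)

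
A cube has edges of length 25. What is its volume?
Volume = s³
Volume = 25³
Volume = 15625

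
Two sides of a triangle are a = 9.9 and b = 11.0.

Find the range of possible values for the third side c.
By the triangle inequality: |a - b| < c < a + b
|9.9 - 11.0| < c < 9.9 + 11.0
1.1 < c < 20.9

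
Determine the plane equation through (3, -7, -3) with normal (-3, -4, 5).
d = n·P = (-3)(3) + (-4)(-7) + (5)(-3) = 4
Plane: -3x - 4y + 5z = 4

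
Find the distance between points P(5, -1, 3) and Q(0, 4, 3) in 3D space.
d = √[(-5)² + (5)² + (0)²] = √50 = 7.071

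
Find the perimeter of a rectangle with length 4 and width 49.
Perimeter = 2 * (length + width)
Perimeter = 2 * (4 + 49)
Perimeter = 2 * 53
Perimeter = 106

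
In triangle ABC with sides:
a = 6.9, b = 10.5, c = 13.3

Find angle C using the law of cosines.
cos(C) = (a² + b² - c²)/(2ab)
cos(C) = (6.9² + 10.5² - 13.3²)/(2·6.9·10.5) = -19.03/144.9 = -0.131332
C = arccos(-0.131332) = 97.55°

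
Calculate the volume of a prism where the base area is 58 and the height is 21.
Volume = base area * height
Volume = 58 * 21
Volume = 1218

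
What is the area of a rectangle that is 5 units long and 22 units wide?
Area = length * width
Area = 5 * 22
Area = 110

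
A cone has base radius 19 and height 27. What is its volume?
Volume = (1/3) * pi * r² * h
Volume = (1/3) * pi * 19² * 27
Volume = (1/3) * pi * 361 * 27
Volume = (1/3) * pi * 9747
Volume = 10207.03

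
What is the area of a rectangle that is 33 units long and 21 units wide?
Area = length * width
Area = 33 * 21
Area = 693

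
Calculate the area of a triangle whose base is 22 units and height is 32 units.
Area = (1/2) * base * height
Area = (1/2) * 22 * 32
Area = 352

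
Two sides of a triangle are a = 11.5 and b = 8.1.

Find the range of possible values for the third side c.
By the triangle inequality: |a - b| < c < a + b
|11.5 - 8.1| < c < 11.5 + 8.1
3.4 < c < 19.6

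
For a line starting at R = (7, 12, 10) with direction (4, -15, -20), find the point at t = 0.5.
P(0.5) = (7 + 4(0.5), 12 + (-15)(0.5), 10 + (-20)(0.5)) = (9, 4.5, 0)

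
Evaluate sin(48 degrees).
sin(48 degrees) = 0.7431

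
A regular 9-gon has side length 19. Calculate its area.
For a regular 9-gon with side length s = 19:
Apothem a = s / (2*tan(pi/9)) = 19 / (2*tan(pi/9)) ≈ 26.101
Perimeter P = 9 * 19 = 171
Area = (1/2) * P * a = (1/2) * 171 * 26.101 = 2231.64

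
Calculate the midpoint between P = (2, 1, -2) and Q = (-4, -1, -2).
Midpoint = ((2-4)/2, (1-1)/2, (-2-2)/2) = (-1, 0, -2)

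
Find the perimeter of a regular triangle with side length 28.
Perimeter = number of sides * side length
Perimeter = 3 * 28
Perimeter = 84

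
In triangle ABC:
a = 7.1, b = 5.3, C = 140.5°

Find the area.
Using A = ½ab·sin(C):
A = ½·7.1·5.3·sin(140.5°) = ½·37.63·0.636078 = 11.97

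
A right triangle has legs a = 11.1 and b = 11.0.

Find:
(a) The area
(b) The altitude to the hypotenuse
(a) Area = ½ab = ½·11.1·11.0 = 61.05
(b) Hypotenuse c = √(11.1² + 11.0²) = √244.21 = 15.6272
    Area = ½·c·h_c  →  h_c = 2·Area/c = 2·61.05/15.6272 = 7.813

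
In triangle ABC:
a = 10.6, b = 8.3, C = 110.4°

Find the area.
Using A = ½ab·sin(C):
A = ½·10.6·8.3·sin(110.4°) = ½·87.98·0.937282 = 41.23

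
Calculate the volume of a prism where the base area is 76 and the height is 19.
Volume = base area * height
Volume = 76 * 19
Volume = 1444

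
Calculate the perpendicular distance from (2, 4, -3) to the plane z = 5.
d = |0(2) + 0(4) + 1(-3) - (5)| / √(0² + 0² + 1²) = 8/√1 = 8.0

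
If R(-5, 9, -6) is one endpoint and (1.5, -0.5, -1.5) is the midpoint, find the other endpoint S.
S = (2×1.5 - (-5), 2×(-0.5) - 9, 2×(-1.5) - (-6)) = (8, -10, 3)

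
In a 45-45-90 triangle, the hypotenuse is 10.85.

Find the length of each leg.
In a 45-45-90 triangle, hypotenuse = leg·√2  →  leg = hypotenuse/√2
leg = 10.85/√2 = 7.672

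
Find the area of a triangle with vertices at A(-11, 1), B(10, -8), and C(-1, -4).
Using the coordinate formula: Area = (1/2)|x₁(y₂-y₃) + x₂(y₃-y₁) + x₃(y₁-y₂)|
Area = (1/2)|(-11)((-8)-(-4)) + 10((-4)-1) + (-1)(1-(-8))|
Area = (1/2)|(-11)*(-4) + 10*(-5) + (-1)*9|
Area = (1/2)|44 + (-50) + (-9)|
Area = (1/2)*15 = 7.50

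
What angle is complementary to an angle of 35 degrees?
Complementary angles sum to 90 degrees.
Other angle = 90 - 35
Other angle = 55 degrees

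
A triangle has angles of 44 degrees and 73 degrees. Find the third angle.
Sum of angles in a triangle = 180 degrees
Third angle = 180 - 44 - 73
Third angle = 63 degrees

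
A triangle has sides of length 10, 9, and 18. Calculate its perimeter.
Perimeter = sum of all sides
Perimeter = 10 + 9 + 18
Perimeter = 37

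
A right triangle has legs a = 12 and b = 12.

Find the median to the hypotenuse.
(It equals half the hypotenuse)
Hypotenuse c = √(12² + 12²) = √288 = 16.9706
Median to hypotenuse = c/2 = 8.485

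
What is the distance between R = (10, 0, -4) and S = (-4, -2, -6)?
d = √[(-14)² + (-2)² + (-2)²] = √204 = 14.28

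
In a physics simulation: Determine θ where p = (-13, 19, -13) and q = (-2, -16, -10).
p·q = -148, |p|² = 699, |q|² = 360
cos θ = -148/√251640 ≈ -0.295
θ ≈ 107.2°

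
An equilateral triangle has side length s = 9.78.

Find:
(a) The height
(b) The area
(a) Height h = s·√3/2 = 9.78·√3/2 = 8.47
(b) Area = (√3/4)·s² = (√3/4)·9.78² = (√3/4)·95.6484 = 41.42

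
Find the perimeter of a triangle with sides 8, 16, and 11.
Perimeter = sum of all sides
Perimeter = 8 + 16 + 11
Perimeter = 35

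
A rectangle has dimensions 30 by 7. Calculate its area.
Area = length * width
Area = 30 * 7
Area = 210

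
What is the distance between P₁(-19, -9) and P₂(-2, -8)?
Using the distance formula: d = sqrt((x₂-x₁)² + (y₂-y₁)²)
dx = (-2) - (-19) = 17
dy = (-8) - (-9) = 1
d = sqrt(17² + 1²) = sqrt(289 + 1) = sqrt(290) = 17.03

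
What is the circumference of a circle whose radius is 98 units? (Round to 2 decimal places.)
Circumference = 2 * pi * r
Circumference = 2 * pi * 98
Circumference = 615.75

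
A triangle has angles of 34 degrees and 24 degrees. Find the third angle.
Sum of angles in a triangle = 180 degrees
Third angle = 180 - 34 - 24
Third angle = 122 degrees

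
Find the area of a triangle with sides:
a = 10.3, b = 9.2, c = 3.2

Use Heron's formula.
s = (a+b+c)/2 = (10.3+9.2+3.2)/2 = 11.35
A = √(s(s-a)(s-b)(s-c)) = √(11.35·1.05·2.15·8.15)
A = √208.824 = 14.45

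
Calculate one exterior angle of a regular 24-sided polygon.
Exterior angle of a regular n-gon = 360/n
Exterior angle = 360/24
Exterior angle = 15 degrees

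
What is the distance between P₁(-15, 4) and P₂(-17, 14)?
Using the distance formula: d = sqrt((x₂-x₁)² + (y₂-y₁)²)
dx = (-17) - (-15) = -2
dy = 14 - 4 = 10
d = sqrt((-2)² + 10²) = sqrt(4 + 100) = sqrt(104) = 10.20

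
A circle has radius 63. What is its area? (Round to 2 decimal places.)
Area = pi * r²
Area = pi * 63²
Area = pi * 3969
Area = 12468.98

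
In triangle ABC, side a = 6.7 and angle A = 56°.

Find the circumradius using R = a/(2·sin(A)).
R = a/(2·sin(A)) = 6.7/(2·sin(56°))
R = 6.7/(2·0.829038) = 6.7/1.658075 = 4.041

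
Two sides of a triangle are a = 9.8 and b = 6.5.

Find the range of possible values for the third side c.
By the triangle inequality: |a - b| < c < a + b
|9.8 - 6.5| < c < 9.8 + 6.5
3.3 < c < 16.3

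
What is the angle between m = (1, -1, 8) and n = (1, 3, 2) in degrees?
m·n = 14, |m|² = 66, |n|² = 14
cos θ = 14/√924 ≈ 0.4606
θ ≈ 62.58°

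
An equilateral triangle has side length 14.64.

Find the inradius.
For an equilateral triangle, r = s/(2√3) where s is the side.
r = 14.64/(2√3) = 14.64/3.464102 = 4.226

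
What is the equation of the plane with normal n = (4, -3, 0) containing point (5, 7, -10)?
d = n·P = (4)(5) + (-3)(7) + (0)(-10) = -1
Plane: 4x - 3y = -1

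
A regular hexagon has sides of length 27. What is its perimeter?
Perimeter = number of sides * side length
Perimeter = 6 * 27
Perimeter = 162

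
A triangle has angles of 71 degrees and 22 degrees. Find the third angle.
Sum of angles in a triangle = 180 degrees
Third angle = 180 - 71 - 22
Third angle = 87 degrees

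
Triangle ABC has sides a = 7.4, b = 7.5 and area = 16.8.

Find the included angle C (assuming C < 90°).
Area = ½ab·sin(C)  →  sin(C) = 2·Area/(ab)
sin(C) = 2·16.8/(7.4·7.5) = 0.605405
C = arcsin(0.605405) = 37.26°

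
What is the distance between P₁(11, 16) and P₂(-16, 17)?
Using the distance formula: d = sqrt((x₂-x₁)² + (y₂-y₁)²)
dx = (-16) - 11 = -27
dy = 17 - 16 = 1
d = sqrt((-27)² + 1²) = sqrt(729 + 1) = sqrt(730) = 27.02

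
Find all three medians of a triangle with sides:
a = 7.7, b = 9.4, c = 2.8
Using m_x = ½√(2y² + 2z² - x²):
m_a = ½√(2·9.4² + 2·2.8² - 7.7²) = ½√133.11 = 5.769
m_b = ½√(2·7.7² + 2·2.8² - 9.4²) = ½√45.9 = 3.387
m_c = ½√(2·7.7² + 2·9.4² - 2.8²) = ½√287.46 = 8.477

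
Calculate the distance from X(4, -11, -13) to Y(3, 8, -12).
d = √[(-1)² + (19)² + (1)²] = √363 = 19.05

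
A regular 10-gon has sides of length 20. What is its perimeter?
Perimeter = number of sides * side length
Perimeter = 10 * 20
Perimeter = 200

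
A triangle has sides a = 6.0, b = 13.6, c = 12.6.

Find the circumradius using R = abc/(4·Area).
s = (a+b+c)/2 = 16.1
Area = √(s(s-a)(s-b)(s-c)) = √(16.1·10.1·2.5·3.5) = 37.7205
R = abc/(4·Area) = (6.0·13.6·12.6)/(4·37.7205) = 1028.16/150.882 = 6.814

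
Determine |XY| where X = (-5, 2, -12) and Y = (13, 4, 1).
d = √[(18)² + (2)² + (13)²] = √497 = 22.29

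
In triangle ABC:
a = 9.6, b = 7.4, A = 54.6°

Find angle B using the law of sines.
sin(B)/b = sin(A)/a
sin(B) = b·sin(A)/a = 7.4·sin(54.6°)/9.6 = 0.628328
B = arcsin(0.628328) = 38.93°  (b ≤ a, so B ≤ A and the acute solution is unique)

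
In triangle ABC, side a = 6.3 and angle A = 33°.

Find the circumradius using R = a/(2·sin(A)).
R = a/(2·sin(A)) = 6.3/(2·sin(33°))
R = 6.3/(2·0.544639) = 6.3/1.089278 = 5.784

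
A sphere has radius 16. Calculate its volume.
Volume = (4/3) * pi * r³
Volume = (4/3) * pi * 16³
Volume = (4/3) * pi * 4096
Volume = 17157.28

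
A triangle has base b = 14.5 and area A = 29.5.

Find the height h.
A = ½bh  →  h = 2A/b
h = 2·29.5/14.5 = 4.069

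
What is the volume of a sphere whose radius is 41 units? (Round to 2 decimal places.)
Volume = (4/3) * pi * r³
Volume = (4/3) * pi * 41³
Volume = (4/3) * pi * 68921
Volume = 288695.61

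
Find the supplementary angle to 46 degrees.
Supplementary angles sum to 180 degrees.
Other angle = 180 - 46
Other angle = 134 degrees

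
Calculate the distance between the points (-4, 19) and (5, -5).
Using the distance formula: d = sqrt((x₂-x₁)² + (y₂-y₁)²)
dx = 5 - (-4) = 9
dy = (-5) - 19 = -24
d = sqrt(9² + (-24)²) = sqrt(81 + 576) = sqrt(657) = 25.63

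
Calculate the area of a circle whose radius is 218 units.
Area = pi * r²
Area = pi * 218²
Area = pi * 47524
Area = 149301.05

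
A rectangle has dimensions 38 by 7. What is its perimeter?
Perimeter = 2 * (length + width)
Perimeter = 2 * (38 + 7)
Perimeter = 2 * 45
Perimeter = 90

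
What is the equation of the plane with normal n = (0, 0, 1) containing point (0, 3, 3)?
d = n·P = (0)(0) + (0)(3) + (1)(3) = 3
Plane: z = 3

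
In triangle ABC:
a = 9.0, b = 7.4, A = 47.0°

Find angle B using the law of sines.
sin(B)/b = sin(A)/a
sin(B) = b·sin(A)/a = 7.4·sin(47.0°)/9.0 = 0.601335
B = arcsin(0.601335) = 36.97°  (b ≤ a, so B ≤ A and the acute solution is unique)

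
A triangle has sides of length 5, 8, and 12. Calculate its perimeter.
Perimeter = sum of all sides
Perimeter = 5 + 8 + 12
Perimeter = 25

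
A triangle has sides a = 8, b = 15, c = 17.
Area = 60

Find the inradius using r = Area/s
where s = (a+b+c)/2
s = (8+15+17)/2 = 20
r = Area/s = 60/20 = 3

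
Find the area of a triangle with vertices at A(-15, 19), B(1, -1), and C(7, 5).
Using the coordinate formula: Area = (1/2)|x₁(y₂-y₃) + x₂(y₃-y₁) + x₃(y₁-y₂)|
Area = (1/2)|(-15)((-1)-5) + 1(5-19) + 7(19-(-1))|
Area = (1/2)|(-15)*(-6) + 1*(-14) + 7*20|
Area = (1/2)|90 + (-14) + 140|
Area = (1/2)*216 = 108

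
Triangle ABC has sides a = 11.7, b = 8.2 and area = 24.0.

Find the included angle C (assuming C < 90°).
Area = ½ab·sin(C)  →  sin(C) = 2·Area/(ab)
sin(C) = 2·24.0/(11.7·8.2) = 0.500313
C = arcsin(0.500313) = 30.02°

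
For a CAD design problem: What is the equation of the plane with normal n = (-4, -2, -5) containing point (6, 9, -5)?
d = n·P = (-4)(6) + (-2)(9) + (-5)(-5) = -17
Plane: -4x - 2y - 5z = -17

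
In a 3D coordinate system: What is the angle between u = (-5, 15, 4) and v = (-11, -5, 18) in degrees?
u·v = 52, |u|² = 266, |v|² = 470
cos θ = 52/√125020 ≈ 0.1471
θ ≈ 81.54°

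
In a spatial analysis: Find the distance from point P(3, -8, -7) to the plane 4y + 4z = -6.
d = |0(3) + 4(-8) + 4(-7) - (-6)| / √(0² + 4² + 4²) = 54/√32 = 9.546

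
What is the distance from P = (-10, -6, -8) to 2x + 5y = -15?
d = |2(-10) + 5(-6) + 0(-8) - (-15)| / √(2² + 5² + 0²) = 35/√29 = 6.499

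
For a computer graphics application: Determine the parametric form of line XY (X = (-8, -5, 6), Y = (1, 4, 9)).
Direction vector d = Y - X = (9, 9, 3)
x = -8 + 9t, y = -5 + 9t, z = 6 + 3t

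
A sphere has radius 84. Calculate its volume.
Volume = (4/3) * pi * r³
Volume = (4/3) * pi * 84³
Volume = (4/3) * pi * 592704
Volume = 2482712.71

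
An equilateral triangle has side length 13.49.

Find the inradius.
For an equilateral triangle, r = s/(2√3) where s is the side.
r = 13.49/(2√3) = 13.49/3.464102 = 3.894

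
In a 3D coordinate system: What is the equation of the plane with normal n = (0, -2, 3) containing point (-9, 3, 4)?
d = n·P = (0)(-9) + (-2)(3) + (3)(4) = 6
Plane: -2y + 3z = 6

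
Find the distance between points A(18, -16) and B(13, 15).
Using the distance formula: d = sqrt((x₂-x₁)² + (y₂-y₁)²)
dx = 13 - 18 = -5
dy = 15 - (-16) = 31
d = sqrt((-5)² + 31²) = sqrt(25 + 961) = sqrt(986) = 31.40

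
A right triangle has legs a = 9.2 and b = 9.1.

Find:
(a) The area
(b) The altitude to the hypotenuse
(a) Area = ½ab = ½·9.2·9.1 = 41.86
(b) Hypotenuse c = √(9.2² + 9.1²) = √167.45 = 12.9402
    Area = ½·c·h_c  →  h_c = 2·Area/c = 2·41.86/12.9402 = 6.47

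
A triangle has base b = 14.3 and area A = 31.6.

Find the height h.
A = ½bh  →  h = 2A/b
h = 2·31.6/14.3 = 4.42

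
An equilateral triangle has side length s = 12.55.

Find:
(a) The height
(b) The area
(a) Height h = s·√3/2 = 12.55·√3/2 = 10.87
(b) Area = (√3/4)·s² = (√3/4)·12.55² = (√3/4)·157.503 = 68.2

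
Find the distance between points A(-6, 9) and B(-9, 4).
Using the distance formula: d = sqrt((x₂-x₁)² + (y₂-y₁)²)
dx = (-9) - (-6) = -3
dy = 4 - 9 = -5
d = sqrt((-3)² + (-5)²) = sqrt(9 + 25) = sqrt(34) = 5.83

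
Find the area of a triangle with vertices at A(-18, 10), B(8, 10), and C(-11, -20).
Using the coordinate formula: Area = (1/2)|x₁(y₂-y₃) + x₂(y₃-y₁) + x₃(y₁-y₂)|
Area = (1/2)|(-18)(10-(-20)) + 8((-20)-10) + (-11)(10-10)|
Area = (1/2)|(-18)*30 + 8*(-30) + (-11)*0|
Area = (1/2)|(-540) + (-240) + 0|
Area = (1/2)*780 = 390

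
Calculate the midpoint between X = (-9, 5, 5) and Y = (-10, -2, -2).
Midpoint = ((-9-10)/2, (5-2)/2, (5-2)/2) = (-9.5, 1.5, 1.5)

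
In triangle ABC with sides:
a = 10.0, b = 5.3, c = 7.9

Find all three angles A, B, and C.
By the law of cosines:
cos(A) = (b² + c² - a²)/(2bc) = -0.113446  →  A = 96.51°
cos(B) = (a² + c² - b²)/(2ac) = 0.850127  →  B = 31.77°
cos(C) = (a² + b² - c²)/(2ab) = 0.619623  →  C = 51.71°
Check: A + B + C = 180.0° ✓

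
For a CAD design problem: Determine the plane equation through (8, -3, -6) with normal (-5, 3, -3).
d = n·P = (-5)(8) + (3)(-3) + (-3)(-6) = -31
Plane: -5x + 3y - 3z = -31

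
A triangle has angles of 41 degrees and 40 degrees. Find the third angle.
Sum of angles in a triangle = 180 degrees
Third angle = 180 - 41 - 40
Third angle = 99 degrees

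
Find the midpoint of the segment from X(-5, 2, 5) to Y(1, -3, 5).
Midpoint = ((-5+1)/2, (2-3)/2, (5+5)/2) = (-2, -0.5, 5)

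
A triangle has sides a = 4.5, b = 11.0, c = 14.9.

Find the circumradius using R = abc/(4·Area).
s = (a+b+c)/2 = 15.2
Area = √(s(s-a)(s-b)(s-c)) = √(15.2·10.7·4.2·0.3) = 14.3153
R = abc/(4·Area) = (4.5·11.0·14.9)/(4·14.3153) = 737.55/57.2612 = 12.88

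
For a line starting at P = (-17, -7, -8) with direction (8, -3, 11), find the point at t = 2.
P(2) = (-17 + 8(2), -7 + (-3)(2), -8 + 11(2)) = (-1, -13, 14)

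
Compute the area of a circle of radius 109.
Area = pi * r²
Area = pi * 109²
Area = pi * 11881
Area = 37325.26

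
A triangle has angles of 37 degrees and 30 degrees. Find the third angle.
Sum of angles in a triangle = 180 degrees
Third angle = 180 - 37 - 30
Third angle = 113 degrees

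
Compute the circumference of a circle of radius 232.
Circumference = 2 * pi * r
Circumference = 2 * pi * 232
Circumference = 1457.70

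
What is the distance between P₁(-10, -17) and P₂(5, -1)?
Using the distance formula: d = sqrt((x₂-x₁)² + (y₂-y₁)²)
dx = 5 - (-10) = 15
dy = (-1) - (-17) = 16
d = sqrt(15² + 16²) = sqrt(225 + 256) = sqrt(481) = 21.93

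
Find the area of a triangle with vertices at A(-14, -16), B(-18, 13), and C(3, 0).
Using the coordinate formula: Area = (1/2)|x₁(y₂-y₃) + x₂(y₃-y₁) + x₃(y₁-y₂)|
Area = (1/2)|(-14)(13-0) + (-18)(0-(-16)) + 3((-16)-13)|
Area = (1/2)|(-14)*13 + (-18)*16 + 3*(-29)|
Area = (1/2)|(-182) + (-288) + (-87)|
Area = (1/2)*557 = 278.50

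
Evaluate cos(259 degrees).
cos(259 degrees) = -0.1908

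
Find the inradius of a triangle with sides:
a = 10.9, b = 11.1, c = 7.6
s = (a+b+c)/2 = (10.9+11.1+7.6)/2 = 14.8
Area = √(s(s-a)(s-b)(s-c)) = √(14.8·3.9·3.7·7.2) = 39.213
r = Area/s = 39.213/14.8 = 2.65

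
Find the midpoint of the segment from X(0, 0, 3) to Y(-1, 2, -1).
Midpoint = ((0-1)/2, (0+2)/2, (3-1)/2) = (-0.5, 1, 1)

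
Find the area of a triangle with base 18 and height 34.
Area = (1/2) * base * height
Area = (1/2) * 18 * 34
Area = 306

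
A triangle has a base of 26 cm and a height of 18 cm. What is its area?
Area = (1/2) * base * height
Area = (1/2) * 26 * 18
Area = 234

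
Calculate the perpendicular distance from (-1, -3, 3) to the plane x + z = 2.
d = |1(-1) + 0(-3) + 1(3) - (2)| / √(1² + 0² + 1²) = 0/√2 = 0.0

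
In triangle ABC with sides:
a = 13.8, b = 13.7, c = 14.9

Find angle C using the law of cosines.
cos(C) = (a² + b² - c²)/(2ab)
cos(C) = (13.8² + 13.7² - 14.9²)/(2·13.8·13.7) = 156.12/378.12 = 0.412885
C = arccos(0.412885) = 65.61°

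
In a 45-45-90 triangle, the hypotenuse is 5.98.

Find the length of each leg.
In a 45-45-90 triangle, hypotenuse = leg·√2  →  leg = hypotenuse/√2
leg = 5.98/√2 = 4.228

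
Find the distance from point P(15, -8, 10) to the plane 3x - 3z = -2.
d = |3(15) + 0(-8) + (-3)(10) - (-2)| / √(3² + 0² + (-3)²) = 17/√18 = 4.007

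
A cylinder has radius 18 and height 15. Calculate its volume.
Volume = pi * r² * h
Volume = pi * 18² * 15
Volume = pi * 324 * 15
Volume = pi * 4860
Volume = 15268.14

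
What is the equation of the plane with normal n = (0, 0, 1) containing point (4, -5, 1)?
d = n·P = (0)(4) + (0)(-5) + (1)(1) = 1
Plane: z = 1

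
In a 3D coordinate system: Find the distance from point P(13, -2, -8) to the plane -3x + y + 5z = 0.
d = |(-3)(13) + 1(-2) + 5(-8) - (0)| / √((-3)² + 1² + 5²) = 81/√35 = 13.69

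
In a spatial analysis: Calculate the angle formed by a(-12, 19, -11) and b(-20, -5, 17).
a·b = -42, |a|² = 626, |b|² = 714
cos θ = -42/√446964 ≈ -0.06282
θ ≈ 93.6°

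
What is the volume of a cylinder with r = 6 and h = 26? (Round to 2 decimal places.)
Volume = pi * r² * h
Volume = pi * 6² * 26
Volume = pi * 36 * 26
Volume = pi * 936
Volume = 2940.53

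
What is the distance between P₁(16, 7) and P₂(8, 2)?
Using the distance formula: d = sqrt((x₂-x₁)² + (y₂-y₁)²)
dx = 8 - 16 = -8
dy = 2 - 7 = -5
d = sqrt((-8)² + (-5)²) = sqrt(64 + 25) = sqrt(89) = 9.43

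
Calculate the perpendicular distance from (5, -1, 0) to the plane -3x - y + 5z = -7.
d = |(-3)(5) + (-1)(-1) + 5(0) - (-7)| / √((-3)² + (-1)² + 5²) = 7/√35 = 1.183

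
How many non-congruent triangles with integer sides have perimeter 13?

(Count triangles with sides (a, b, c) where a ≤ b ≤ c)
With a ≤ b ≤ c and a + b + c = 13, the triangle inequality a + b > c gives c < 13/2, so c ≤ 6.
Iterate a from 1 to ⌊p/3⌋ = 4; for each a, b ranges from a to ⌊(p−a)/2⌋ with c = p − a − b, keeping only c ≥ b.
Triples: (1, 6, 6), (2, 5, 6), (3, 4, 6), …
Count = 5 triangles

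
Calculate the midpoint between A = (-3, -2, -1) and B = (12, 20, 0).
Midpoint = ((-3+12)/2, (-2+20)/2, (-1+0)/2) = (4.5, 9, -0.5)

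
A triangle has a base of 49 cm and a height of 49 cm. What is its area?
Area = (1/2) * base * height
Area = (1/2) * 49 * 49
Area = 1200.50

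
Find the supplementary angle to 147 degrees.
Supplementary angles sum to 180 degrees.
Other angle = 180 - 147
Other angle = 33 degrees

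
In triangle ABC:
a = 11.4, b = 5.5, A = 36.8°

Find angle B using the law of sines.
sin(B)/b = sin(A)/a
sin(B) = b·sin(A)/a = 5.5·sin(36.8°)/11.4 = 0.289003
B = arcsin(0.289003) = 16.8°  (b ≤ a, so B ≤ A and the acute solution is unique)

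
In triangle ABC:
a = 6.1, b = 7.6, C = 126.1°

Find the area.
Using A = ½ab·sin(C):
A = ½·6.1·7.6·sin(126.1°) = ½·46.36·0.807990 = 18.73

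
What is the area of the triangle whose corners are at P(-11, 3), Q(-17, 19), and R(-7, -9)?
Using the coordinate formula: Area = (1/2)|x₁(y₂-y₃) + x₂(y₃-y₁) + x₃(y₁-y₂)|
Area = (1/2)|(-11)(19-(-9)) + (-17)((-9)-3) + (-7)(3-19)|
Area = (1/2)|(-11)*28 + (-17)*(-12) + (-7)*(-16)|
Area = (1/2)|(-308) + 204 + 112|
Area = (1/2)*8 = 4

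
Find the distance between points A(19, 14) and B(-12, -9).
Using the distance formula: d = sqrt((x₂-x₁)² + (y₂-y₁)²)
dx = (-12) - 19 = -31
dy = (-9) - 14 = -23
d = sqrt((-31)² + (-23)²) = sqrt(961 + 529) = sqrt(1490) = 38.60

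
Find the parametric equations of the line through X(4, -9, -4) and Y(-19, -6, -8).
Direction vector d = Y - X = (-23, 3, -4)
x = 4 - 23t, y = -9 + 3t, z = -4 - 4t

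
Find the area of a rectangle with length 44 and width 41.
Area = length * width
Area = 44 * 41
Area = 1804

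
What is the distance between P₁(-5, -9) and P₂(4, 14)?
Using the distance formula: d = sqrt((x₂-x₁)² + (y₂-y₁)²)
dx = 4 - (-5) = 9
dy = 14 - (-9) = 23
d = sqrt(9² + 23²) = sqrt(81 + 529) = sqrt(610) = 24.70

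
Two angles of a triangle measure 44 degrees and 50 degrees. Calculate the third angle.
Sum of angles in a triangle = 180 degrees
Third angle = 180 - 44 - 50
Third angle = 86 degrees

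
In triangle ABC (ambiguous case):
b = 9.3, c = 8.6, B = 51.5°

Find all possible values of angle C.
sin(C)/c = sin(B)/b  →  sin(C) = c·sin(B)/b = 8.6·sin(51.5°)/9.3 = 0.723702
C₁ = arcsin(0.723702) = 46.36°,  C₂ = 180° - C₁ = 133.64°
Check C₂: A = 180° - 51.5° - 133.64° = -5.14° ≤ 0, rejected
C = 46.36° (one solution)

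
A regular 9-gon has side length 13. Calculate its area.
For a regular 9-gon with side length s = 13:
Apothem a = s / (2*tan(pi/9)) = 13 / (2*tan(pi/9)) ≈ 17.8586
Perimeter P = 9 * 13 = 117
Area = (1/2) * P * a = (1/2) * 117 * 17.8586 = 1044.73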